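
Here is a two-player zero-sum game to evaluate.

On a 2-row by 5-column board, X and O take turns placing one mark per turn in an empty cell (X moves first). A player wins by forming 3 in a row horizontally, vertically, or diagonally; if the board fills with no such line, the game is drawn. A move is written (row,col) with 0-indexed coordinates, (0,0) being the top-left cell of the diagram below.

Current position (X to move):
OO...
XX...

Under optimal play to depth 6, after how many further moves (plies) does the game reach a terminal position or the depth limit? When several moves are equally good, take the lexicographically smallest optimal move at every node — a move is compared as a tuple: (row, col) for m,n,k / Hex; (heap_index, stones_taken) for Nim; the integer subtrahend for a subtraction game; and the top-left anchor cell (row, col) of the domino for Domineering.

PV length from [OO.../XX...]: 1 ply

[OO.../XX...] X move#1: (0,2):+0/OOX../XX..., (0,3):-1/OO.X./XX..., (0,4):-1/OO..X/XX..., (1,2):+1/OO.../XXX..*, (1,3):-1/OO.../XX.X., (1,4):-1/OO.../XX..X
[OO.../XXX..] end (terminal -1, O#2); searched OO.../XX... to 6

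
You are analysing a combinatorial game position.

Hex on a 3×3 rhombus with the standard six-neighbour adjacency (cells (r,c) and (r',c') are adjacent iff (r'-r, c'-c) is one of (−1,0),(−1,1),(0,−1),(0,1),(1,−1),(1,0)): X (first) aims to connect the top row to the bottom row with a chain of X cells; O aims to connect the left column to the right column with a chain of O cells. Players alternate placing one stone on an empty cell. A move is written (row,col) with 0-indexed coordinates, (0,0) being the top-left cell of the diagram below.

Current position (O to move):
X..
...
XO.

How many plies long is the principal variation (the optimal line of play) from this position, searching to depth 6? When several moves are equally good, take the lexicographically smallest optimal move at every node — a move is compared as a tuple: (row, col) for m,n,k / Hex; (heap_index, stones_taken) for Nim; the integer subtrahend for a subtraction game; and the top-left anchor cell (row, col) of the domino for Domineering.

PV length from [X../.../XO.]: 4 plies

p1 O@[X../.../XO.]: (0,1)[XO./.../XO.]-1* (0,2)[X.O/.../XO.]-1 (1,0)[X../O../XO.]-1 (1,1)[X../.O./XO.]-1 (1,2)[X../..O/XO.]-1 (2,2)[X../.../XOO]-1
p2 X@[XO./.../XO.]: (0,2)[XOX/.../XO.]+1* (1,0)[XO./X../XO.]+1 (1,1)[XO./.X./XO.]+1 (1,2)[XO./..X/XO.]+1 (2,2)[XO./.../XOX]+1
p3 O@[XOX/.../XO.]: (1,0)[XOX/O../XO.]-1* (1,1)[XOX/.O./XO.]-1 (1,2)[XOX/..O/XO.]-1 (2,2)[XOX/.../XOO]-1
p4 X@[XOX/O../XO.]: (1,1)[XOX/OX./XO.]+1* (1,2)[XOX/O.X/XO.]+1 (2,2)[XOX/O../XOX]+1
p5 O@[XOX/OX./XO.] terminal -1; root [X../.../XO.] d6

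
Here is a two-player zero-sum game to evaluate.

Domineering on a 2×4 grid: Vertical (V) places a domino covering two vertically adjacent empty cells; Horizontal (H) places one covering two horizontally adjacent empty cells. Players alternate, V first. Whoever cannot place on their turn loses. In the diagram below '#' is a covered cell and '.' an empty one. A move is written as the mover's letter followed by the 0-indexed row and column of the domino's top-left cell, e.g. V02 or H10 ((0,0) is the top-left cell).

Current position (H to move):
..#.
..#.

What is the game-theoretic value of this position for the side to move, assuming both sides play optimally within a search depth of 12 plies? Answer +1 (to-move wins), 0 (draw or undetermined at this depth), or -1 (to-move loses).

ply 1, H at ..#./..#. | H00=+1→###./..#.*; H10=+1→..#./###.
ply 2, V at ###./..#. | V03=-1→####/..##*
ply 3, H at ####/..## | H10=+1→####/####*
ply 4: ####/#### is terminal -1 (V); from ..#./..#. depth 12

value(..#./..#., H) = +1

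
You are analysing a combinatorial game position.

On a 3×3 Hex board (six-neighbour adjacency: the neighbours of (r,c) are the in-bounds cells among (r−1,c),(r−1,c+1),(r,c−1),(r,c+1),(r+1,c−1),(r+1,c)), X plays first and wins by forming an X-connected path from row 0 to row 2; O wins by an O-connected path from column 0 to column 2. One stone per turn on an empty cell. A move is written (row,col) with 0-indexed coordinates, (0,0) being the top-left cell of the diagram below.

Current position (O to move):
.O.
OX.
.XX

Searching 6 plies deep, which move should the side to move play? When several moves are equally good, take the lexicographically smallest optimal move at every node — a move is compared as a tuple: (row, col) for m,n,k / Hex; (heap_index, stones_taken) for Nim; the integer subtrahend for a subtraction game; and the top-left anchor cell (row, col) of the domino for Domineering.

p1 O@[.O./OX./.XX]: (0,0)[OO./OX./.XX]-1 (0,2)[.OO/OX./.XX]+1* (1,2)[.O./OXO/.XX]-1 (2,0)[.O./OX./OXX]-1
p2 X@[.OO/OX./.XX] terminal -1; root [.O./OX./.XX] d6

O's best at [.O./OX./.XX]: (0,2)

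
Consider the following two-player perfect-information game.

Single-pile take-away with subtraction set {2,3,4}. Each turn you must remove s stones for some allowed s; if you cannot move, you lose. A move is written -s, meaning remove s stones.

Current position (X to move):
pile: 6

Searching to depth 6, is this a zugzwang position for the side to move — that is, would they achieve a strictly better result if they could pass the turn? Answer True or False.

ply 1, X at 6 | -2=-1→4*; -3=-1→3; -4=-1→2
ply 2, O at 4 | -2=-1→2; -3=+1→1*; -4=+1→0
ply 3: 1 is terminal -1 (X); from 6 depth 6
if X skipped the turn, O would face:
~ ply 1, O at 6 | -2=-1→4*; -3=-1→3; -4=-1→2
~ ply 2, X at 4 | -2=-1→2; -3=+1→1*; -4=+1→0
~ ply 3: 1 is terminal -1 (O); from 6 depth 6
compare (X): move=-1 vs pass=+1

zugzwang(6, X) = True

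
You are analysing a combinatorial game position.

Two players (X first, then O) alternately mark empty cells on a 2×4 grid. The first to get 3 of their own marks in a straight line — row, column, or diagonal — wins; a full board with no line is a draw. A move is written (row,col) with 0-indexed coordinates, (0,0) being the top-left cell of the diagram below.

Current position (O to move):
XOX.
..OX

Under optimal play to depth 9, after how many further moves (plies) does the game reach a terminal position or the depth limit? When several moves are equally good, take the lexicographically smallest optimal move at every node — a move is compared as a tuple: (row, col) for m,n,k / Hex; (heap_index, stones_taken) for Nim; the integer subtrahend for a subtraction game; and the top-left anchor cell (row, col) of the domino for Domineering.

[XOX./..OX] O move#1: (0,3):+0/XOXO/..OX*, (1,0):+0/XOX./O.OX, (1,1):+0/XOX./.OOX
[XOXO/..OX] X move#2: (1,0):+0/XOXO/X.OX*, (1,1):+0/XOXO/.XOX
[XOXO/X.OX] O move#3: (1,1):+0/XOXO/XOOX*
[XOXO/XOOX] end (terminal +0, X#4); searched XOX./..OX to 9

PV length from [XOX./..OX]: 3 plies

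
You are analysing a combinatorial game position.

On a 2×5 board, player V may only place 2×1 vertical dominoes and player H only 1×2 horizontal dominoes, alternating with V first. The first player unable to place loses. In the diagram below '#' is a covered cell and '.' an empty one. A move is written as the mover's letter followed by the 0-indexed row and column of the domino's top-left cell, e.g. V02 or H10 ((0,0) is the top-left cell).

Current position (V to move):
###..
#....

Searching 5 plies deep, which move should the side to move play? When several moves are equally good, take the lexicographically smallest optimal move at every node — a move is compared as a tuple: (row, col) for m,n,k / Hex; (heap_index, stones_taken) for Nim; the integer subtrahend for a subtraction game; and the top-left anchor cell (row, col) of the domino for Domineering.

V's best at [###../#....]: V03

[###../#....] V move#1: V03:+1/####./#..#.*, V04:-1/###.#/#...#
[####./#..#.] H move#2: H11:-1/####./####.*
[####./####.] V move#3: V04:+1/#####/#####*
[#####/#####] end (terminal -1, H#4); searched ###../#.... to 5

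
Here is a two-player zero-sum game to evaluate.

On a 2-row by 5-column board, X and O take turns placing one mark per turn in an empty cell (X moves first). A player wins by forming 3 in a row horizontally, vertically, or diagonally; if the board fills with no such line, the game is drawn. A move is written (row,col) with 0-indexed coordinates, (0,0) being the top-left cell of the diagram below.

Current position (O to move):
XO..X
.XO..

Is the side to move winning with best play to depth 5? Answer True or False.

ply 1, O at XO..X/.XO.. | (0,2)=+0→XOO.X/.XO..*; (0,3)=+0→XO.OX/.XO..; (1,0)=+0→XO..X/OXO..; (1,3)=+0→XO..X/.XOO.; (1,4)=+0→XO..X/.XO.O
ply 2, X at XOO.X/.XO.. | (0,3)=+0→XOOXX/.XO..*; (1,0)=-1→XOO.X/XXO..; (1,3)=-1→XOO.X/.XOX.; (1,4)=-1→XOO.X/.XO.X
ply 3, O at XOOXX/.XO.. | (1,0)=+0→XOOXX/OXO..*; (1,3)=+0→XOOXX/.XOO.; (1,4)=+0→XOOXX/.XO.O
ply 4, X at XOOXX/OXO.. | (1,3)=+0→XOOXX/OXOX.*; (1,4)=+0→XOOXX/OXO.X
ply 5, O at XOOXX/OXOX. | (1,4)=+0→XOOXX/OXOXO*
ply 6: XOOXX/OXOXO is terminal +0 (X); from XO..X/.XO.. depth 5

O winning at [XO..X/.XO..]: False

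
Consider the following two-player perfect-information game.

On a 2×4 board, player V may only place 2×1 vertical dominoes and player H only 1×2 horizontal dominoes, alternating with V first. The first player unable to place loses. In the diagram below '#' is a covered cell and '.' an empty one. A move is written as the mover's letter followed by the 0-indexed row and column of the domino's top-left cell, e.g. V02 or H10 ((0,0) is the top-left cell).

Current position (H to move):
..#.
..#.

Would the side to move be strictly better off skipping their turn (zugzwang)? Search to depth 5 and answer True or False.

[..#./..#.] H move#1: H00:+1/###./..#.*, H10:+1/..#./###.
[###./..#.] V move#2: V03:-1/####/..##*
[####/..##] H move#3: H10:+1/####/####*
[####/####] end (terminal -1, V#4); searched ..#./..#. to 5
if H skipped the turn, V would face:
~ [..#./..#.] V move#1: V00:+1/#.#./#.#.*, V01:+1/.##./.##., V03:-1/..##/..##
~ [#.#./#.#.] end (terminal -1, H#2); searched ..#./..#. to 5
compare (H): move=+1 vs pass=-1

zugzwang(..#./..#., H) = False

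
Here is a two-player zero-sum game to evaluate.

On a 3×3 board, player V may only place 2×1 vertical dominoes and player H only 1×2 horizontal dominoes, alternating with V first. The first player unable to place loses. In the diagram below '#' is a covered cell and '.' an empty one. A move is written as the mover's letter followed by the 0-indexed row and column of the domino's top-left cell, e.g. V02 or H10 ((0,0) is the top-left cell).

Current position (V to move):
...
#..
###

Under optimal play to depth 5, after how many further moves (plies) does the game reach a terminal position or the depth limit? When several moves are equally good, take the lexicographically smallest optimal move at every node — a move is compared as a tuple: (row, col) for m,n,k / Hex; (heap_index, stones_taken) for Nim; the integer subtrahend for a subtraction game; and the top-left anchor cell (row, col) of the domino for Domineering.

p1 V@[.../#../###]: V01[.#./##./###]+1* V02[..#/#.#/###]-1
p2 H@[.#./##./###] terminal -1; root [.../#../###] d5

PV length from [.../#../###]: 1 ply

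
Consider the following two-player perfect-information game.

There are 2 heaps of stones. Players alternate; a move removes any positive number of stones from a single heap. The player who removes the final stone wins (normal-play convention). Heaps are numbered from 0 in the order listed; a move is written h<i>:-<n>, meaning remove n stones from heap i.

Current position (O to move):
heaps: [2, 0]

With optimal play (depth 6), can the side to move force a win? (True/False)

O winning at [(2,0)]: True

[(2,0)] O move#1: h0:-1:-1/(1,0), h0:-2:+1/(0,0)*
[(0,0)] end (terminal -1, X#2); searched (2,0) to 6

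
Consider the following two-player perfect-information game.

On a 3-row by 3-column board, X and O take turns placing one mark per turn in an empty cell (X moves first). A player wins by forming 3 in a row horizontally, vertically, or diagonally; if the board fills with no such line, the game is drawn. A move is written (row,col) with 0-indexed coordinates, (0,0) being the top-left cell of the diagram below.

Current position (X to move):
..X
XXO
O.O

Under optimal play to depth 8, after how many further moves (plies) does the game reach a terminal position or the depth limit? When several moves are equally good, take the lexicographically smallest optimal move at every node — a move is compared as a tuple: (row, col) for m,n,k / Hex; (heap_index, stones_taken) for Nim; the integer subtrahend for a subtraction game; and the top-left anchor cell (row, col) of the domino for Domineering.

p1 X@[..X/XXO/O.O]: (0,0)[X.X/XXO/O.O]-1 (0,1)[.XX/XXO/O.O]-1 (2,1)[..X/XXO/OXO]+0*
p2 O@[..X/XXO/OXO]: (0,0)[O.X/XXO/OXO]-1 (0,1)[.OX/XXO/OXO]+0*
p3 X@[.OX/XXO/OXO]: (0,0)[XOX/XXO/OXO]+0*
p4 O@[XOX/XXO/OXO] terminal +0; root [..X/XXO/O.O] d8

PV length from [..X/XXO/O.O]: 3 plies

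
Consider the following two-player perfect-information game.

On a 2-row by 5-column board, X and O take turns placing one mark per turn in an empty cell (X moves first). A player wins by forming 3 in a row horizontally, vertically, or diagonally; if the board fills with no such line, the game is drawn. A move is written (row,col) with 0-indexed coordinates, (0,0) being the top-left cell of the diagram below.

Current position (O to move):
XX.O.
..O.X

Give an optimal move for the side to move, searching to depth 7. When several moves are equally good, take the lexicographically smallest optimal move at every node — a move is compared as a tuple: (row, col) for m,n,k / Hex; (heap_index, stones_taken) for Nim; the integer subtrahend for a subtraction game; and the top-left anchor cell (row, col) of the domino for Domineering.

[XX.O./..O.X] O move#1: (0,2):+1/XXOO./..O.X*, (0,4):-1/XX.OO/..O.X, (1,0):-1/XX.O./O.O.X, (1,1):-1/XX.O./.OO.X, (1,3):-1/XX.O./..OOX
[XXOO./..O.X] X move#2: (0,4):-1/XXOOX/..O.X*, (1,0):-1/XXOO./X.O.X, (1,1):-1/XXOO./.XO.X, (1,3):-1/XXOO./..OXX
[XXOOX/..O.X] O move#3: (1,0):+0/XXOOX/O.O.X, (1,1):+1/XXOOX/.OO.X*, (1,3):+0/XXOOX/..OOX
[XXOOX/.OO.X] X move#4: (1,0):-1/XXOOX/XOO.X*, (1,3):-1/XXOOX/.OOXX
[XXOOX/XOO.X] O move#5: (1,3):+1/XXOOX/XOOOX*
[XXOOX/XOOOX] end (terminal -1, X#6); searched XX.O./..O.X to 7

O's best at [XX.O./..O.X]: (0,2)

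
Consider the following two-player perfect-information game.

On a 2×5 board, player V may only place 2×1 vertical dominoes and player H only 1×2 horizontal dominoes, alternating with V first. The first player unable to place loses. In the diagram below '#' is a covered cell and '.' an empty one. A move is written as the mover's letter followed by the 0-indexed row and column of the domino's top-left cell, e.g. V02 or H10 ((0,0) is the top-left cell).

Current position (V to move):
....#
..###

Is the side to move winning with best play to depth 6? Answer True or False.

V winning at [....#/..###]: True

ply 1, V at ....#/..### | V00=-1→#...#/#.###; V01=+1→.#..#/.####*
ply 2, H at .#..#/.#### | H02=-1→.####/.####*
ply 3, V at .####/.#### | V00=+1→#####/#####*
ply 4: #####/##### is terminal -1 (H); from ....#/..### depth 6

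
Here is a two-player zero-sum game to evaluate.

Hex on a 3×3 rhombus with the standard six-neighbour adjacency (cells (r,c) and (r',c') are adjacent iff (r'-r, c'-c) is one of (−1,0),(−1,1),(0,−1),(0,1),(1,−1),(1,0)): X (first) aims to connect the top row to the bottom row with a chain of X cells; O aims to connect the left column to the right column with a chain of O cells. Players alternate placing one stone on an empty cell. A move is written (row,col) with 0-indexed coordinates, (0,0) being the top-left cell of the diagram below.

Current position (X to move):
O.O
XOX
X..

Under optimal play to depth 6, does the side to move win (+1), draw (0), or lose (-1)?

value(O.O/XOX/X.., X) = +1

[O.O/XOX/X..] X move#1: (0,1):+1/OXO/XOX/X..*, (2,1):-1/O.O/XOX/XX., (2,2):-1/O.O/XOX/X.X
[OXO/XOX/X..] end (terminal -1, O#2); searched O.O/XOX/X.. to 6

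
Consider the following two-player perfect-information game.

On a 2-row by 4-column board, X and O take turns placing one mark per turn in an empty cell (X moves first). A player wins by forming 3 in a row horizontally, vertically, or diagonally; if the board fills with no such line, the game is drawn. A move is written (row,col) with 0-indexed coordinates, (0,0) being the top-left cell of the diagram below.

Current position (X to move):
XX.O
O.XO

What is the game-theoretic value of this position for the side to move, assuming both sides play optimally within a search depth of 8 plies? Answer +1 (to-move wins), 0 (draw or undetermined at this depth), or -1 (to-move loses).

value(XX.O/O.XO, X) = +1

p1 X@[XX.O/O.XO]: (0,2)[XXXO/O.XO]+1* (1,1)[XX.O/OXXO]+0
p2 O@[XXXO/O.XO] terminal -1; root [XX.O/O.XO] d8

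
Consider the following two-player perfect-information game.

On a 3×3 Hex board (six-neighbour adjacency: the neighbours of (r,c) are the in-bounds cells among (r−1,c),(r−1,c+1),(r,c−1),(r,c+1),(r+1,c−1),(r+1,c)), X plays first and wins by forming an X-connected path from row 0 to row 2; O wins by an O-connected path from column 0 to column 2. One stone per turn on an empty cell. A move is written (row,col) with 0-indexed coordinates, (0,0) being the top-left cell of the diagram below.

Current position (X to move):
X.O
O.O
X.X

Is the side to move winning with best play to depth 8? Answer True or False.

[X.O/O.O/X.X] X move#1: (0,1):-1/XXO/O.O/X.X*, (1,1):-1/X.O/OXO/X.X, (2,1):-1/X.O/O.O/XXX
[XXO/O.O/X.X] O move#2: (1,1):+1/XXO/OOO/X.X*, (2,1):-1/XXO/O.O/XOX
[XXO/OOO/X.X] end (terminal -1, X#3); searched X.O/O.O/X.X to 8

X winning at [X.O/O.O/X.X]: False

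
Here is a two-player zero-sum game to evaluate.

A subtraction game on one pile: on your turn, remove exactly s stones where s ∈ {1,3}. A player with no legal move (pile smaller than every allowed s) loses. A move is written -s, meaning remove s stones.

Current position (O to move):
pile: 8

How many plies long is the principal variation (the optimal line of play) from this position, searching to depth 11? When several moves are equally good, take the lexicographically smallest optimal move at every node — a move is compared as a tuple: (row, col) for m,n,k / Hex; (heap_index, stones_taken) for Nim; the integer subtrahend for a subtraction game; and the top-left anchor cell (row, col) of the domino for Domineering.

PV length from [8]: 8 plies

ply 1, O at 8 | -1=-1→7*; -3=-1→5
ply 2, X at 7 | -1=+1→6*; -3=+1→4
ply 3, O at 6 | -1=-1→5*; -3=-1→3
ply 4, X at 5 | -1=+1→4*; -3=+1→2
ply 5, O at 4 | -1=-1→3*; -3=-1→1
ply 6, X at 3 | -1=+1→2*; -3=+1→0
ply 7, O at 2 | -1=-1→1*
ply 8, X at 1 | -1=+1→0*
ply 9: 0 is terminal -1 (O); from 8 depth 11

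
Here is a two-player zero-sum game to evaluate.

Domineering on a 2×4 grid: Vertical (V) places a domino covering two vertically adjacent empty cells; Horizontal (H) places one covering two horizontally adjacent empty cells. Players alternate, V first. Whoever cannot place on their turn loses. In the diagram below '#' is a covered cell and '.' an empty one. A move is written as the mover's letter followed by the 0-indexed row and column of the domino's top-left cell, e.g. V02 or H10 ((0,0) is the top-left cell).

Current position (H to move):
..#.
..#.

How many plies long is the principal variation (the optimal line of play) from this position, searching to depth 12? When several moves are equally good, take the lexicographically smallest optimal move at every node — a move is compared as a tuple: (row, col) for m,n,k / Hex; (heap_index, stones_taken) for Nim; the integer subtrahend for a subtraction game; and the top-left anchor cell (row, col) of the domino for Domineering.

PV length from [..#./..#.]: 3 plies

[..#./..#.] H move#1: H00:+1/###./..#.*, H10:+1/..#./###.
[###./..#.] V move#2: V03:-1/####/..##*
[####/..##] H move#3: H10:+1/####/####*
[####/####] end (terminal -1, V#4); searched ..#./..#. to 12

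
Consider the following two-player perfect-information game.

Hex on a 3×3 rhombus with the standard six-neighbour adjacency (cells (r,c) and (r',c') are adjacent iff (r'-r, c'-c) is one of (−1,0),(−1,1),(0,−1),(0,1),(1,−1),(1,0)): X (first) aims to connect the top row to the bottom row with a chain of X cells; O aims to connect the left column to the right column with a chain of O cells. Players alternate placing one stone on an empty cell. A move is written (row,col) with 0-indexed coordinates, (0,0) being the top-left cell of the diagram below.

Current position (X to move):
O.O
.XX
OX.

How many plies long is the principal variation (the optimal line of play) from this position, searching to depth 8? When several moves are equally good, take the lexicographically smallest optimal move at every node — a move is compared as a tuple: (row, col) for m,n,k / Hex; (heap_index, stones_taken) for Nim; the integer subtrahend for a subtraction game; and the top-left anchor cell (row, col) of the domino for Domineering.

PV length from [O.O/.XX/OX.]: 1 ply

p1 X@[O.O/.XX/OX.]: (0,1)[OXO/.XX/OX.]+1* (1,0)[O.O/XXX/OX.]-1 (2,2)[O.O/.XX/OXX]-1
p2 O@[OXO/.XX/OX.] terminal -1; root [O.O/.XX/OX.] d8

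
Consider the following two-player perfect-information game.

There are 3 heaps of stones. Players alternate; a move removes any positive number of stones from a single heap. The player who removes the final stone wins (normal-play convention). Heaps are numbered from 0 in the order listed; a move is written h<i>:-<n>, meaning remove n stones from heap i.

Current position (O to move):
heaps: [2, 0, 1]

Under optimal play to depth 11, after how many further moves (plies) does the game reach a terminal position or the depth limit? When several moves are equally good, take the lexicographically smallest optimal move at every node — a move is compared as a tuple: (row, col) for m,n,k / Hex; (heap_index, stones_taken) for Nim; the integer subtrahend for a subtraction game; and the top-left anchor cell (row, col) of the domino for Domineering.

p1 O@[(2,0,1)]: h0:-1[(1,0,1)]+1* h0:-2[(0,0,1)]-1 h2:-1[(2,0,0)]-1
p2 X@[(1,0,1)]: h0:-1[(0,0,1)]-1* h2:-1[(1,0,0)]-1
p3 O@[(0,0,1)]: h2:-1[(0,0,0)]+1*
p4 X@[(0,0,0)] terminal -1; root [(2,0,1)] d11

PV length from [(2,0,1)]: 3 plies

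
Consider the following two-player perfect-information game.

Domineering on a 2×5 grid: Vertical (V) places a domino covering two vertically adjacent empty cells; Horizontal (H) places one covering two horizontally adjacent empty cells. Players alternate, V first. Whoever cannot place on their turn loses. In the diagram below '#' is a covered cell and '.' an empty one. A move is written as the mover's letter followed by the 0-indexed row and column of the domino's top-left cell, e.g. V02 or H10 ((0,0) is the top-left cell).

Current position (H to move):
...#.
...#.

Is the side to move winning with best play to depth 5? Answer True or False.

ply 1, H at ...#./...#. | H00=-1→##.#./...#.*; H01=-1→.###./...#.; H10=-1→...#./##.#.; H11=-1→...#./.###.
ply 2, V at ##.#./...#. | V02=+1→####./..##.*; V04=-1→##.##/...##
ply 3, H at ####./..##. | H10=-1→####./####.*
ply 4, V at ####./####. | V04=+1→#####/#####*
ply 5: #####/##### is terminal -1 (H); from ...#./...#. depth 5

H winning at [...#./...#.]: False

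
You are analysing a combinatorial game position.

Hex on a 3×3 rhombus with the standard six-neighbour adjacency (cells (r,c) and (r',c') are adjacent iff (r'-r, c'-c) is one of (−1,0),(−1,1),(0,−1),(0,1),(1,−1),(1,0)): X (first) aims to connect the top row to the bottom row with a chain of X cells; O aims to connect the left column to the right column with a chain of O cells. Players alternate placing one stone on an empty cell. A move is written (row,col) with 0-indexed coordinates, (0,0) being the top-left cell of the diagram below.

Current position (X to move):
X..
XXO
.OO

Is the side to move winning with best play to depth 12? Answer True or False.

ply 1, X at X../XXO/.OO | (0,1)=-1→XX./XXO/.OO; (0,2)=-1→X.X/XXO/.OO; (2,0)=+1→X../XXO/XOO*
ply 2: X../XXO/XOO is terminal -1 (O); from X../XXO/.OO depth 12

X winning at [X../XXO/.OO]: True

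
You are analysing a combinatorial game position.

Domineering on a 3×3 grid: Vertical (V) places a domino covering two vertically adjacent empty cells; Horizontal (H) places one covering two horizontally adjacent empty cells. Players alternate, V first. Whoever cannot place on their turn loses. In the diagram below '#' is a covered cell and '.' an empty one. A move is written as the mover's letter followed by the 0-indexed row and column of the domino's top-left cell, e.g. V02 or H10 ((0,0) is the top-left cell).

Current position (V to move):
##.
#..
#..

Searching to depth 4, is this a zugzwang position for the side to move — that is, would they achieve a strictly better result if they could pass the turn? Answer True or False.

zugzwang(##./#../#.., V) = False

ply 1, V at ##./#../#.. | V02=-1→###/#.#/#..; V11=+1→##./##./##.*; V12=+1→##./#.#/#.#
ply 2: ##./##./##. is terminal -1 (H); from ##./#../#.. depth 4
if V skipped the turn, H would face:
~ ply 1, H at ##./#../#.. | H11=+1→##./###/#..*; H21=-1→##./#../###
~ ply 2: ##./###/#.. is terminal -1 (V); from ##./#../#.. depth 4
compare (V): move=+1 vs pass=-1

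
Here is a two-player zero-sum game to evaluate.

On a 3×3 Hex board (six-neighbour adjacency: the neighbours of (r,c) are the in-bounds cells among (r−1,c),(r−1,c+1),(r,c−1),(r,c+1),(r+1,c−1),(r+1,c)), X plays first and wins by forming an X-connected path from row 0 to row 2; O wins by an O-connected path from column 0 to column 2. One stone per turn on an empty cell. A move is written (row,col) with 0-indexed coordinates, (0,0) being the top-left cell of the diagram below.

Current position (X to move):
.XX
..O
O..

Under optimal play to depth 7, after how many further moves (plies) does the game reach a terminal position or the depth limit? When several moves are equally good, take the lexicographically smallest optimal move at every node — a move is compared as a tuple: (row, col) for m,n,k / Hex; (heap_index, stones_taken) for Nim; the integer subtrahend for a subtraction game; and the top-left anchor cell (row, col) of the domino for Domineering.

p1 X@[.XX/..O/O..]: (0,0)[XXX/..O/O..]-1* (1,0)[.XX/X.O/O..]-1 (1,1)[.XX/.XO/O..]-1 (2,1)[.XX/..O/OX.]-1 (2,2)[.XX/..O/O.X]-1
p2 O@[XXX/..O/O..]: (1,0)[XXX/O.O/O..]+1* (1,1)[XXX/.OO/O..]+1 (2,1)[XXX/..O/OO.]+1 (2,2)[XXX/..O/O.O]+1
p3 X@[XXX/O.O/O..]: (1,1)[XXX/OXO/O..]-1* (2,1)[XXX/O.O/OX.]-1 (2,2)[XXX/O.O/O.X]-1
p4 O@[XXX/OXO/O..]: (2,1)[XXX/OXO/OO.]+1* (2,2)[XXX/OXO/O.O]-1
p5 X@[XXX/OXO/OO.] terminal -1; root [.XX/..O/O..] d7

PV length from [.XX/..O/O..]: 4 plies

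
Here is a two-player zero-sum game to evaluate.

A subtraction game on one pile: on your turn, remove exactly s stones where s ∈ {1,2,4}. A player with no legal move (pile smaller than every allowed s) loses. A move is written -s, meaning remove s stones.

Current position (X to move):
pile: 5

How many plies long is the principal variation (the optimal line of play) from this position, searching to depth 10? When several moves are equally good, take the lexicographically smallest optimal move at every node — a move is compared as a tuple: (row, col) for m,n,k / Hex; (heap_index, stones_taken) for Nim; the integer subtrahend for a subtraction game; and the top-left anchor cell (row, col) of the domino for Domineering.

[5] X move#1: -1:-1/4, -2:+1/3*, -4:-1/1
[3] O move#2: -1:-1/2*, -2:-1/1
[2] X move#3: -1:-1/1, -2:+1/0*
[0] end (terminal -1, O#4); searched 5 to 10

PV length from [5]: 3 plies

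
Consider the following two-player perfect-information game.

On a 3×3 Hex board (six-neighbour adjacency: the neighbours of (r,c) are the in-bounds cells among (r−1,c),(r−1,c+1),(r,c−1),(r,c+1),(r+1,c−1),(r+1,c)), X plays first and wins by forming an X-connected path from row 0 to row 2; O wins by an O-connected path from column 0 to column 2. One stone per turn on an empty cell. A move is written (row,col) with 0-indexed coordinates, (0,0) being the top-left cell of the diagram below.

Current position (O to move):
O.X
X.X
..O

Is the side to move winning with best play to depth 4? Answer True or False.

O winning at [O.X/X.X/..O]: False

p1 O@[O.X/X.X/..O]: (0,1)[OOX/X.X/..O]-1* (1,1)[O.X/XOX/..O]-1 (2,0)[O.X/X.X/O.O]-1 (2,1)[O.X/X.X/.OO]-1
p2 X@[OOX/X.X/..O]: (1,1)[OOX/XXX/..O]+1* (2,0)[OOX/X.X/X.O]+1 (2,1)[OOX/X.X/.XO]+1
p3 O@[OOX/XXX/..O]: (2,0)[OOX/XXX/O.O]-1* (2,1)[OOX/XXX/.OO]-1
p4 X@[OOX/XXX/O.O]: (2,1)[OOX/XXX/OXO]+1*
p5 O@[OOX/XXX/OXO] terminal -1; root [O.X/X.X/..O] d4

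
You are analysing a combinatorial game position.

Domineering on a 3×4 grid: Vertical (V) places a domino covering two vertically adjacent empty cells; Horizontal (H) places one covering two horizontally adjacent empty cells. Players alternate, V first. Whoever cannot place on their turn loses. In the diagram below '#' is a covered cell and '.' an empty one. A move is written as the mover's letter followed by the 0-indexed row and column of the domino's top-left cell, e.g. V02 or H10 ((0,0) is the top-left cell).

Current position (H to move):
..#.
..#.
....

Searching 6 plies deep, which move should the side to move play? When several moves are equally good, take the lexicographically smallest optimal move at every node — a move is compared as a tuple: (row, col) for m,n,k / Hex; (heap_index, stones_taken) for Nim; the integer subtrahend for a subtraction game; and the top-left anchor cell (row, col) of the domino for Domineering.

H's best at [..#./..#./....]: H10

p1 H@[..#./..#./....]: H00[###./..#./....]-1 H10[..#./###./....]+1* H20[..#./..#./##..]-1 H21[..#./..#./.##.]-1 H22[..#./..#./..##]-1
p2 V@[..#./###./....]: V03[..##/####/....]-1* V13[..#./####/...#]-1
p3 H@[..##/####/....]: H00[####/####/....]+1* H20[..##/####/##..]+1 H21[..##/####/.##.]+1 H22[..##/####/..##]+1
p4 V@[####/####/....] terminal -1; root [..#./..#./....] d6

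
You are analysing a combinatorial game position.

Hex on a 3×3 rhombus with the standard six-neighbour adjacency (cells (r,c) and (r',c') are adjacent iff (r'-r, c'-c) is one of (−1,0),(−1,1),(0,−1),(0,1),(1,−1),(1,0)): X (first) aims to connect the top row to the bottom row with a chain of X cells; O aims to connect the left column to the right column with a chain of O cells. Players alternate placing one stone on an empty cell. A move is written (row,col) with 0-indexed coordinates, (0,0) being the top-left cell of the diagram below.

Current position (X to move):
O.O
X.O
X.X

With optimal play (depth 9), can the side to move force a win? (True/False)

p1 X@[O.O/X.O/X.X]: (0,1)[OXO/X.O/X.X]+1* (1,1)[O.O/XXO/X.X]-1 (2,1)[O.O/X.O/XXX]-1
p2 O@[OXO/X.O/X.X] terminal -1; root [O.O/X.O/X.X] d9

X winning at [O.O/X.O/X.X]: True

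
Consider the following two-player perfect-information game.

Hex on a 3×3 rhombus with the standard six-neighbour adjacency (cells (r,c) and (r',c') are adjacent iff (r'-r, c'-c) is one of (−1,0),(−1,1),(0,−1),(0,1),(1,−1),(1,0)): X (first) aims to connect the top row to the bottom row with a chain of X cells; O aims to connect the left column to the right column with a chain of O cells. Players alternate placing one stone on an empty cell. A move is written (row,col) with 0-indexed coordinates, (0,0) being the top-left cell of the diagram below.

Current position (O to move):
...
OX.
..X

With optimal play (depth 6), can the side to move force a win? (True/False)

O winning at [.../OX./..X]: False

p1 O@[.../OX./..X]: (0,0)[O../OX./..X]-1* (0,1)[.O./OX./..X]-1 (0,2)[..O/OX./..X]-1 (1,2)[.../OXO/..X]-1 (2,0)[.../OX./O.X]-1 (2,1)[.../OX./.OX]-1
p2 X@[O../OX./..X]: (0,1)[OX./OX./..X]+1* (0,2)[O.X/OX./..X]+1 (1,2)[O../OXX/..X]+1 (2,0)[O../OX./X.X]+1 (2,1)[O../OX./.XX]+1
p3 O@[OX./OX./..X]: (0,2)[OXO/OX./..X]-1* (1,2)[OX./OXO/..X]-1 (2,0)[OX./OX./O.X]-1 (2,1)[OX./OX./.OX]-1
p4 X@[OXO/OX./..X]: (1,2)[OXO/OXX/..X]+1* (2,0)[OXO/OX./X.X]+1 (2,1)[OXO/OX./.XX]+1
p5 O@[OXO/OXX/..X] terminal -1; root [.../OX./..X] d6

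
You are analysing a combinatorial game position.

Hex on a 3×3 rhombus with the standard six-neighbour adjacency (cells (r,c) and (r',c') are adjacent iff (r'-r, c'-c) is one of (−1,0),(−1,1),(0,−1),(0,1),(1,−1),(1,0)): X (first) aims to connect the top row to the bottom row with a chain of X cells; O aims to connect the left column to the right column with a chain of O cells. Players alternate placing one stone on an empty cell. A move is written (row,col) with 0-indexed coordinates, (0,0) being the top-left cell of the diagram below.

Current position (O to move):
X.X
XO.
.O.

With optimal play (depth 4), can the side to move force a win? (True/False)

ply 1, O at X.X/XO./.O. | (0,1)=-1→XOX/XO./.O.; (1,2)=-1→X.X/XOO/.O.; (2,0)=+1→X.X/XO./OO.*; (2,2)=-1→X.X/XO./.OO
ply 2, X at X.X/XO./OO. | (0,1)=-1→XXX/XO./OO.*; (1,2)=-1→X.X/XOX/OO.; (2,2)=-1→X.X/XO./OOX
ply 3, O at XXX/XO./OO. | (1,2)=+1→XXX/XOO/OO.*; (2,2)=+1→XXX/XO./OOO
ply 4: XXX/XOO/OO. is terminal -1 (X); from X.X/XO./.O. depth 4

O winning at [X.X/XO./.O.]: True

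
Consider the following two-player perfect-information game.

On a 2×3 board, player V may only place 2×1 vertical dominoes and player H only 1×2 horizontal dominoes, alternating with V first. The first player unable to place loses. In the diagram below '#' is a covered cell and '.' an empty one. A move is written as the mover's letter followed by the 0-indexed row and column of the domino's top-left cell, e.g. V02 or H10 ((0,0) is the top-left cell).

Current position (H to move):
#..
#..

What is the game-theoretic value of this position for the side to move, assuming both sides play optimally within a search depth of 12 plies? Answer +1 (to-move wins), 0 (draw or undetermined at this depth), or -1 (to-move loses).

p1 H@[#../#..]: H01[###/#..]+1* H11[#../###]+1
p2 V@[###/#..] terminal -1; root [#../#..] d12

value(#../#.., H) = +1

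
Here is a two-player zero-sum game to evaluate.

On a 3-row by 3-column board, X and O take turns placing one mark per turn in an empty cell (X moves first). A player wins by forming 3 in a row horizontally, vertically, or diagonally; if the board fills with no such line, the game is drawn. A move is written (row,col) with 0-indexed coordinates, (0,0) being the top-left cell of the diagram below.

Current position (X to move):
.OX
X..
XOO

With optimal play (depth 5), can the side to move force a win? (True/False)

[.OX/X../XOO] X move#1: (0,0):+1/XOX/X../XOO*, (1,1):+1/.OX/XX./XOO, (1,2):-1/.OX/X.X/XOO
[XOX/X../XOO] end (terminal -1, O#2); searched .OX/X../XOO to 5

X winning at [.OX/X../XOO]: True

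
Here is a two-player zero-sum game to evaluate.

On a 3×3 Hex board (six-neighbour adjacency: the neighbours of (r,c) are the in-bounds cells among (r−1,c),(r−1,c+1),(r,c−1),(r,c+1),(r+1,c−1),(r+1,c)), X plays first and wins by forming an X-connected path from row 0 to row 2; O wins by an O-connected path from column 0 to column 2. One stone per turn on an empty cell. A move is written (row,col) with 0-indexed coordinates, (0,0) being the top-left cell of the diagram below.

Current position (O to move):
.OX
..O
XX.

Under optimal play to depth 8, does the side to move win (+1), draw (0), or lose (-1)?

value(.OX/..O/XX., O) = +1

[.OX/..O/XX.] O move#1: (0,0):-1/OOX/..O/XX., (1,0):-1/.OX/O.O/XX., (1,1):+1/.OX/.OO/XX.*, (2,2):-1/.OX/..O/XXO
[.OX/.OO/XX.] X move#2: (0,0):-1/XOX/.OO/XX.*, (1,0):-1/.OX/XOO/XX., (2,2):-1/.OX/.OO/XXX
[XOX/.OO/XX.] O move#3: (1,0):+1/XOX/OOO/XX.*, (2,2):-1/XOX/.OO/XXO
[XOX/OOO/XX.] end (terminal -1, X#4); searched .OX/..O/XX. to 8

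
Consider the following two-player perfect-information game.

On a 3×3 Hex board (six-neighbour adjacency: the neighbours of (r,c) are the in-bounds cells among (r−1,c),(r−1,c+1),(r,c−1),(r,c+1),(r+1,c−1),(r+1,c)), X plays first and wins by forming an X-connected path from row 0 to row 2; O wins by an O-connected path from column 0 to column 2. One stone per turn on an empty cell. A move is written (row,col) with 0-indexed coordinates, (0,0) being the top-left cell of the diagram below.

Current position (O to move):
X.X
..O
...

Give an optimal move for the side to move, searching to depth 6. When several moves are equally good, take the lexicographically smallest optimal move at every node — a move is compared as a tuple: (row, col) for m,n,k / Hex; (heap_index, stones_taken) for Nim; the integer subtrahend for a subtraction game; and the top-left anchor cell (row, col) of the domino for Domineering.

O's best at [X.X/..O/...]: (1,1)

[X.X/..O/...] O move#1: (0,1):-1/XOX/..O/..., (1,0):-1/X.X/O.O/..., (1,1):+1/X.X/.OO/...*, (2,0):+1/X.X/..O/O.., (2,1):-1/X.X/..O/.O., (2,2):-1/X.X/..O/..O
[X.X/.OO/...] X move#2: (0,1):-1/XXX/.OO/...*, (1,0):-1/X.X/XOO/..., (2,0):-1/X.X/.OO/X.., (2,1):-1/X.X/.OO/.X., (2,2):-1/X.X/.OO/..X
[XXX/.OO/...] O move#3: (1,0):+1/XXX/OOO/...*, (2,0):+1/XXX/.OO/O.., (2,1):+1/XXX/.OO/.O., (2,2):+1/XXX/.OO/..O
[XXX/OOO/...] end (terminal -1, X#4); searched X.X/..O/... to 6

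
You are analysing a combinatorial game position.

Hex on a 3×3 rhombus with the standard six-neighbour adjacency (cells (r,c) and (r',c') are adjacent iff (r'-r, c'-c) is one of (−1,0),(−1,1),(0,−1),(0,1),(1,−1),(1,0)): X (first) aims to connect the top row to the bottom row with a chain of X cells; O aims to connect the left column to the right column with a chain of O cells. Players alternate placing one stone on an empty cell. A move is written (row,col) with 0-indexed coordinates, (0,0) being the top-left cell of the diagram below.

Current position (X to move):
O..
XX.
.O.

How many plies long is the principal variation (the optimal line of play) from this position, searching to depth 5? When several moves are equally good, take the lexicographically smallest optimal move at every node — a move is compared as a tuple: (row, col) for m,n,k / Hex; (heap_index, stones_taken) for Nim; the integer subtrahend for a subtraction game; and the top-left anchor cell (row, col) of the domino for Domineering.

PV length from [O../XX./.O.]: 5 plies

p1 X@[O../XX./.O.]: (0,1)[OX./XX./.O.]-1 (0,2)[O.X/XX./.O.]-1 (1,2)[O../XXX/.O.]+1* (2,0)[O../XX./XO.]+1 (2,2)[O../XX./.OX]+1
p2 O@[O../XXX/.O.]: (0,1)[OO./XXX/.O.]-1* (0,2)[O.O/XXX/.O.]-1 (2,0)[O../XXX/OO.]-1 (2,2)[O../XXX/.OO]-1
p3 X@[OO./XXX/.O.]: (0,2)[OOX/XXX/.O.]+1* (2,0)[OO./XXX/XO.]-1 (2,2)[OO./XXX/.OX]-1
p4 O@[OOX/XXX/.O.]: (2,0)[OOX/XXX/OO.]-1* (2,2)[OOX/XXX/.OO]-1
p5 X@[OOX/XXX/OO.]: (2,2)[OOX/XXX/OOX]+1*
p6 O@[OOX/XXX/OOX] terminal -1; root [O../XX./.O.] d5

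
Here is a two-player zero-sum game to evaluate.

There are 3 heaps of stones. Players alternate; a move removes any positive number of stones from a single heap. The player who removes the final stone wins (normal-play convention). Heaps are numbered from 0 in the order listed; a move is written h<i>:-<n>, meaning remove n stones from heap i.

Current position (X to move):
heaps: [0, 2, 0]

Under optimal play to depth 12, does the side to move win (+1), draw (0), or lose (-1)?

[(0,2,0)] X move#1: h1:-1:-1/(0,1,0), h1:-2:+1/(0,0,0)*
[(0,0,0)] end (terminal -1, O#2); searched (0,2,0) to 12

value((0,2,0), X) = +1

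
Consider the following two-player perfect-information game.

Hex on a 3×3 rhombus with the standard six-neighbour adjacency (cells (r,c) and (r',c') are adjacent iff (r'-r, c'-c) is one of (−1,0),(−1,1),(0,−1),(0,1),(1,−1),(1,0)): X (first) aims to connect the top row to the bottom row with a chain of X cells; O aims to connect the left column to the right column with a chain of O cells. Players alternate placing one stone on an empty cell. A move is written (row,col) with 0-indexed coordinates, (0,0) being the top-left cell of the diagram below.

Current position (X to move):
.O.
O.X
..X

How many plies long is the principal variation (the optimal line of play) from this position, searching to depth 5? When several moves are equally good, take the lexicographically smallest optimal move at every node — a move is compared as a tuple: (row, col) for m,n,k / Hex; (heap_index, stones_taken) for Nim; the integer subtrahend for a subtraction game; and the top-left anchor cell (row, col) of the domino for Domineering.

PV length from [.O./O.X/..X]: 1 ply

[.O./O.X/..X] X move#1: (0,0):-1/XO./O.X/..X, (0,2):+1/.OX/O.X/..X*, (1,1):-1/.O./OXX/..X, (2,0):-1/.O./O.X/X.X, (2,1):-1/.O./O.X/.XX
[.OX/O.X/..X] end (terminal -1, O#2); searched .O./O.X/..X to 5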